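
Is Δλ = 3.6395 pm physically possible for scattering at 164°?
No, inconsistent

Calculate the expected shift for θ = 164°:

Δλ_expected = λ_C(1 - cos(164°))
Δλ_expected = 2.4263 × (1 - cos(164°))
Δλ_expected = 2.4263 × 1.9613
Δλ_expected = 4.7586 pm

Given shift: 3.6395 pm
Expected shift: 4.7586 pm
Difference: 1.1192 pm

The values do not match. The given shift corresponds to θ ≈ 120.0°, not 164°.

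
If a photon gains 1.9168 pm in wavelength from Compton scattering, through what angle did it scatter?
77.88°

From the Compton formula Δλ = λ_C(1 - cos θ), we can solve for θ:

cos θ = 1 - Δλ/λ_C

Given:
- Δλ = 1.9168 pm
- λ_C = h/(m_e·c) ≈ 2.42631024 pm

cos θ = 1 - 1.9168/2.42631024
cos θ = 1 - 0.790006
cos θ = 0.209994

θ = arccos(0.209994)
θ = 77.88°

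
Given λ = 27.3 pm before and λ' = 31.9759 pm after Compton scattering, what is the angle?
158.00°

First find the wavelength shift:
Δλ = λ' - λ = 31.9759 - 27.3 = 4.6759 pm

Using Δλ = λ_C(1 - cos θ), with λ_C = h/(m_e·c) ≈ 2.42631024 pm:
cos θ = 1 - Δλ/λ_C
cos θ = 1 - 4.6759/2.42631024
cos θ = -0.927165

θ = arccos(-0.927165)
θ = 158.00°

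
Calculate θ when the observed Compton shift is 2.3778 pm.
88.85°

From the Compton formula Δλ = λ_C(1 - cos θ), we can solve for θ:

cos θ = 1 - Δλ/λ_C

Given:
- Δλ = 2.3778 pm
- λ_C = h/(m_e·c) ≈ 2.42631024 pm

cos θ = 1 - 2.3778/2.42631024
cos θ = 1 - 0.980007
cos θ = 0.019993

θ = arccos(0.019993)
θ = 88.85°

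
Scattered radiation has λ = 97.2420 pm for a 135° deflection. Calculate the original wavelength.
93.1000 pm

From λ' = λ + Δλ, we have λ = λ' - Δλ

First calculate the Compton shift:
Δλ = λ_C(1 - cos θ)
Δλ = 2.4263 × (1 - cos(135°))
Δλ = 2.4263 × 1.7071
Δλ = 4.1420 pm

Initial wavelength:
λ = λ' - Δλ
λ = 97.2420 - 4.1420
λ = 93.1000 pm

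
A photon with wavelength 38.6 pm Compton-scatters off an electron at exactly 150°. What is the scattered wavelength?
43.1276 pm

Using the Compton formula: λ' = λ + λ_C(1 − cos θ)

For θ = 150°, cos θ = -√3/2 (exact) ≈ -0.8660, so:
1 − cos 150° = 1 − (-√3/2) ≈ 1.8660

Δλ = λ_C × 1.8660 = 2.4263 × 1.8660 = 4.5276 pm

λ' = 38.6 + 4.5276 = 43.1276 pm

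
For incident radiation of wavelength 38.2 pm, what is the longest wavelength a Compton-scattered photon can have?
43.0526 pm (at θ = 180°)

The Compton shift is Δλ = λ_C(1 − cos θ).

Since cos θ ranges from −1 to 1, the factor (1 − cos θ) ranges from 0 to 2; the maximum shift occurs at θ = 180° (backscattering):
Δλ_max = 2λ_C = 2 × 2.4263 pm = 4.8526 pm

Maximum scattered wavelength:
λ'_max = λ₀ + Δλ_max = 38.2 + 4.8526 = 43.0526 pm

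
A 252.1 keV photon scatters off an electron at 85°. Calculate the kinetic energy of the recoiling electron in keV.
78.2798 keV

By energy conservation: K_e = E_initial - E_final

First find the scattered photon energy:
Initial wavelength: λ = hc/E = 4.9181 pm
Compton shift: Δλ = λ_C(1 - cos(85°)) = 2.2148 pm
Final wavelength: λ' = 4.9181 + 2.2148 = 7.1329 pm
Final photon energy: E' = hc/λ' = 173.8202 keV

Electron kinetic energy:
K_e = E - E' = 252.1000 - 173.8202 = 78.2798 keV

(Intermediate values are shown rounded; full precision is carried through to the final answer.)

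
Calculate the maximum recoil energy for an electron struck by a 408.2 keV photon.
251.0583 keV

Maximum energy transfer occurs at θ = 180° (backscattering).

Initial photon: E₀ = 408.2 keV → λ₀ = 3.0373 pm

Maximum Compton shift (at 180°):
Δλ_max = 2λ_C = 2 × 2.4263 = 4.8526 pm

Final wavelength:
λ' = 3.0373 + 4.8526 = 7.8900 pm

Minimum photon energy (maximum energy to electron):
E'_min = hc/λ' = 157.1417 keV

Maximum electron kinetic energy:
K_max = E₀ - E'_min = 408.2000 - 157.1417 = 251.0583 keV

(Intermediate values are shown rounded; full precision is carried through to the final answer.)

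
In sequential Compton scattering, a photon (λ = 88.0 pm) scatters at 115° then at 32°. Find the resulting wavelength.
91.8204 pm

Apply Compton shift twice:

First scattering at θ₁ = 115°:
Δλ₁ = λ_C(1 - cos(115°))
Δλ₁ = 2.4263 × 1.4226
Δλ₁ = 3.4517 pm

After first scattering:
λ₁ = 88.0 + 3.4517 = 91.4517 pm

Second scattering at θ₂ = 32°:
Δλ₂ = λ_C(1 - cos(32°))
Δλ₂ = 2.4263 × 0.1520
Δλ₂ = 0.3687 pm

Final wavelength:
λ₂ = 91.4517 + 0.3687 = 91.8204 pm

Total shift: Δλ_total = 3.4517 + 0.3687 = 3.8204 pm

(Intermediate values are shown rounded; full precision is carried through to the final answer.)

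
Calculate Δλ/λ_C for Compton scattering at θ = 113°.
1.3907 λ_C

The Compton shift formula is:
Δλ = λ_C(1 - cos θ)

Dividing both sides by λ_C:
Δλ/λ_C = 1 - cos θ

For θ = 113°:
Δλ/λ_C = 1 - cos(113°)
Δλ/λ_C = 1 - -0.3907
Δλ/λ_C = 1.3907

This means the shift is 1.3907 × λ_C = 3.3743 pm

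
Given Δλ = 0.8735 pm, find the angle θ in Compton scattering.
50.21°

From the Compton formula Δλ = λ_C(1 - cos θ), we can solve for θ:

cos θ = 1 - Δλ/λ_C

Given:
- Δλ = 0.8735 pm
- λ_C = h/(m_e·c) ≈ 2.42631024 pm

cos θ = 1 - 0.8735/2.42631024
cos θ = 1 - 0.360012
cos θ = 0.639988

θ = arccos(0.639988)
θ = 50.21°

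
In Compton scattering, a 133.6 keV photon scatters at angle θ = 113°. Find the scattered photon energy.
97.9756 keV

First convert energy to wavelength:
λ = hc/E, with hc ≈ 1239.842 keV·pm (i.e. 1239.842 eV·nm)

For E = 133.6 keV = 133600 eV:
λ = 1239.842 keV·pm / 133.6 keV
λ = 9.2803 pm

Calculate the Compton shift:
Δλ = λ_C(1 - cos(113°)) = 2.4263 × 1.3907
Δλ = 3.3743 pm

Final wavelength:
λ' = 9.2803 + 3.3743 = 12.6546 pm

Final energy:
E' = hc/λ' = 1239.842 / 12.6546 = 97.9756 keV

(Intermediate values are shown rounded; full precision is carried through to the final answer.)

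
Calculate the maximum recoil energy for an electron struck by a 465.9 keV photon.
300.8913 keV

Maximum energy transfer occurs at θ = 180° (backscattering).

Initial photon: E₀ = 465.9 keV → λ₀ = 2.6612 pm

Maximum Compton shift (at 180°):
Δλ_max = 2λ_C = 2 × 2.4263 = 4.8526 pm

Final wavelength:
λ' = 2.6612 + 4.8526 = 7.5138 pm

Minimum photon energy (maximum energy to electron):
E'_min = hc/λ' = 165.0087 keV

Maximum electron kinetic energy:
K_max = E₀ - E'_min = 465.9000 - 165.0087 = 300.8913 keV

(Intermediate values are shown rounded; full precision is carried through to the final answer.)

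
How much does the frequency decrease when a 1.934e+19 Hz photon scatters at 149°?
4.356e+18 Hz (decrease)

Convert frequency to wavelength (c = 299792458 m/s):
λ₀ = c/f₀ = 299792458/1.934e+19 = 1.5501161e-11 m = 15.5012 pm

Calculate Compton shift:
Δλ = λ_C(1 - cos(149°)) = 4.5061 pm

Final wavelength:
λ' = λ₀ + Δλ = 15.5012 + 4.5061 = 20.0072 pm

Final frequency:
f' = c/λ' = 299792458/2.0007225e-11 = 1.4984210e+19 Hz

Frequency shift (decrease):
Δf = f₀ - f' = 1.934e+19 - 1.4984210e+19 = 4.356e+18 Hz

(Intermediate values are shown rounded; full precision is carried through to the final answer.)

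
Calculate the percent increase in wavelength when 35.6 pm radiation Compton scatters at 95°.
7.4095%

Calculate the Compton shift:
Δλ = λ_C(1 - cos(95°))
Δλ = 2.4263 × (1 - cos(95°))
Δλ = 2.4263 × 1.0872
Δλ = 2.6378 pm

Percentage change:
(Δλ/λ₀) × 100 = (2.6378/35.6) × 100
= 7.4095%

(Intermediate values are shown rounded; full precision is carried through to the final answer.)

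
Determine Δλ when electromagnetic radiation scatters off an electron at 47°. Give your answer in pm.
0.7716 pm

Using the Compton scattering formula:
Δλ = λ_C(1 - cos θ)

where λ_C = h/(m_e·c) ≈ 2.4263 pm is the Compton wavelength of an electron.

For θ = 47°:
cos(47°) = 0.6820
1 - cos(47°) = 0.3180

Δλ = 2.4263 × 0.3180
Δλ = 0.7716 pm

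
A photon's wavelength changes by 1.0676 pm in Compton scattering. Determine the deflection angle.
55.94°

From the Compton formula Δλ = λ_C(1 - cos θ), we can solve for θ:

cos θ = 1 - Δλ/λ_C

Given:
- Δλ = 1.0676 pm
- λ_C = h/(m_e·c) ≈ 2.42631024 pm

cos θ = 1 - 1.0676/2.42631024
cos θ = 1 - 0.440010
cos θ = 0.559990

θ = arccos(0.559990)
θ = 55.94°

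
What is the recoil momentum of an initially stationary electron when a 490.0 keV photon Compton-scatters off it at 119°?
3.2815e-22 kg·m/s

The electron is initially at rest, so by conservation of momentum:
p⃗_e = p⃗₀ − p⃗'  (incident photon momentum minus scattered photon momentum)

Photon momentum magnitudes (p = h/λ = E/c):
λ₀ = hc/E₀ = 2.5303 pm → p₀ = h/λ₀ = 2.6187e-22 kg·m/s
Δλ = λ_C(1 − cos 119°) = 3.6026 pm
λ' = 6.1329 pm → p' = h/λ' = 1.0804e-22 kg·m/s

The scattered photon makes angle θ = 119° with the incident direction, so by the law of cosines:
|p⃗_e|² = p₀² + p'² − 2p₀p'cos θ
|p⃗_e|² = (2.6187e-22)² + (1.0804e-22)² − 2·2.6187e-22·1.0804e-22·cos(119°)
|p⃗_e| = 3.2815e-22 kg·m/s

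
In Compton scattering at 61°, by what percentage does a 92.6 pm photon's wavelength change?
1.3499%

Calculate the Compton shift:
Δλ = λ_C(1 - cos(61°))
Δλ = 2.4263 × (1 - cos(61°))
Δλ = 2.4263 × 0.5152
Δλ = 1.2500 pm

Percentage change:
(Δλ/λ₀) × 100 = (1.2500/92.6) × 100
= 1.3499%

(Intermediate values are shown rounded; full precision is carried through to the final answer.)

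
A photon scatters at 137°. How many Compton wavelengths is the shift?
1.7314 λ_C

The Compton shift formula is:
Δλ = λ_C(1 - cos θ)

Dividing both sides by λ_C:
Δλ/λ_C = 1 - cos θ

For θ = 137°:
Δλ/λ_C = 1 - cos(137°)
Δλ/λ_C = 1 - -0.7314
Δλ/λ_C = 1.7314

This means the shift is 1.7314 × λ_C = 4.2008 pm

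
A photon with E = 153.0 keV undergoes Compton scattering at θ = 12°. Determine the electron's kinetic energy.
0.9946 keV

By energy conservation: K_e = E_initial - E_final

First find the scattered photon energy:
Initial wavelength: λ = hc/E = 8.1035 pm
Compton shift: Δλ = λ_C(1 - cos(12°)) = 0.0530 pm
Final wavelength: λ' = 8.1035 + 0.0530 = 8.1566 pm
Final photon energy: E' = hc/λ' = 152.0054 keV

Electron kinetic energy:
K_e = E - E' = 153.0000 - 152.0054 = 0.9946 keV

(Intermediate values are shown rounded; full precision is carried through to the final answer.)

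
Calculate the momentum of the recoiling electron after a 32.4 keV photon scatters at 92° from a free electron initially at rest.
2.4156e-23 kg·m/s

The electron is initially at rest, so by conservation of momentum:
p⃗_e = p⃗₀ − p⃗'  (incident photon momentum minus scattered photon momentum)

Photon momentum magnitudes (p = h/λ = E/c):
λ₀ = hc/E₀ = 38.2667 pm → p₀ = h/λ₀ = 1.7315e-23 kg·m/s
Δλ = λ_C(1 − cos 92°) = 2.5110 pm
λ' = 40.7777 pm → p' = h/λ' = 1.6249e-23 kg·m/s

The scattered photon makes angle θ = 92° with the incident direction, so by the law of cosines:
|p⃗_e|² = p₀² + p'² − 2p₀p'cos θ
|p⃗_e|² = (1.7315e-23)² + (1.6249e-23)² − 2·1.7315e-23·1.6249e-23·cos(92°)
|p⃗_e| = 2.4156e-23 kg·m/s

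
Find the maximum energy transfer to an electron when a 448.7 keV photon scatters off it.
285.9015 keV

Maximum energy transfer occurs at θ = 180° (backscattering).

Initial photon: E₀ = 448.7 keV → λ₀ = 2.7632 pm

Maximum Compton shift (at 180°):
Δλ_max = 2λ_C = 2 × 2.4263 = 4.8526 pm

Final wavelength:
λ' = 2.7632 + 4.8526 = 7.6158 pm

Minimum photon energy (maximum energy to electron):
E'_min = hc/λ' = 162.7985 keV

Maximum electron kinetic energy:
K_max = E₀ - E'_min = 448.7000 - 162.7985 = 285.9015 keV

(Intermediate values are shown rounded; full precision is carried through to the final answer.)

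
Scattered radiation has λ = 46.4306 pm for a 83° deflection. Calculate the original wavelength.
44.3000 pm

From λ' = λ + Δλ, we have λ = λ' - Δλ

First calculate the Compton shift:
Δλ = λ_C(1 - cos θ)
Δλ = 2.4263 × (1 - cos(83°))
Δλ = 2.4263 × 0.8781
Δλ = 2.1306 pm

Initial wavelength:
λ = λ' - Δλ
λ = 46.4306 - 2.1306
λ = 44.3000 pm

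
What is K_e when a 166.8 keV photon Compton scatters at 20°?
3.2202 keV

By energy conservation: K_e = E_initial - E_final

First find the scattered photon energy:
Initial wavelength: λ = hc/E = 7.4331 pm
Compton shift: Δλ = λ_C(1 - cos(20°)) = 0.1463 pm
Final wavelength: λ' = 7.4331 + 0.1463 = 7.5794 pm
Final photon energy: E' = hc/λ' = 163.5798 keV

Electron kinetic energy:
K_e = E - E' = 166.8000 - 163.5798 = 3.2202 keV

(Intermediate values are shown rounded; full precision is carried through to the final answer.)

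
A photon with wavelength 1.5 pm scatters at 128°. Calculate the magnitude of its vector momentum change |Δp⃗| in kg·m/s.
5.2590e-22 kg·m/s

Photon momentum magnitude is p = h/λ.

Initial momentum:
p₀ = h/λ = 6.6261e-34/1.5000e-12 = 4.4174e-22 kg·m/s

After scattering:
λ' = λ + Δλ = 1.5 + 3.9201 = 5.4201 pm
p' = h/λ' = 6.6261e-34/5.4201e-12 = 1.2225e-22 kg·m/s

Momentum is a vector; the scattered photon's direction makes angle θ = 128° with the incident direction. The magnitude of the vector change Δp⃗ = p⃗₀ − p⃗' is found from the law of cosines:
|Δp⃗|² = p₀² + p'² − 2p₀p'cos θ
|Δp⃗|² = (4.4174e-22)² + (1.2225e-22)² − 2·4.4174e-22·1.2225e-22·cos(128°)
|Δp⃗| = 5.2590e-22 kg·m/s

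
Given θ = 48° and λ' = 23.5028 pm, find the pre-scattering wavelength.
22.7000 pm

From λ' = λ + Δλ, we have λ = λ' - Δλ

First calculate the Compton shift:
Δλ = λ_C(1 - cos θ)
Δλ = 2.4263 × (1 - cos(48°))
Δλ = 2.4263 × 0.3309
Δλ = 0.8028 pm

Initial wavelength:
λ = λ' - Δλ
λ = 23.5028 - 0.8028
λ = 22.7000 pm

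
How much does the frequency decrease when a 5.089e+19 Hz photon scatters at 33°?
3.171e+18 Hz (decrease)

Convert frequency to wavelength (c = 299792458 m/s):
λ₀ = c/f₀ = 299792458/5.089e+19 = 5.8909895e-12 m = 5.8910 pm

Calculate Compton shift:
Δλ = λ_C(1 - cos(33°)) = 0.3914 pm

Final wavelength:
λ' = λ₀ + Δλ = 5.8910 + 0.3914 = 6.2824 pm

Final frequency:
f' = c/λ' = 299792458/6.2824248e-12 = 4.7719227e+19 Hz

Frequency shift (decrease):
Δf = f₀ - f' = 5.089e+19 - 4.7719227e+19 = 3.171e+18 Hz

(Intermediate values are shown rounded; full precision is carried through to the final answer.)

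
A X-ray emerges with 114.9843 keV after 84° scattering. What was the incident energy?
144.0000 keV

Convert final energy to wavelength (hc ≈ 1239.842 keV·pm):
λ' = hc/E' = 1239.842 / 114.9843 = 10.7827 pm

Calculate the Compton shift:
Δλ = λ_C(1 - cos(84°))
Δλ = 2.4263 × (1 - cos(84°))
Δλ = 2.1727 pm

Initial wavelength:
λ = λ' - Δλ = 10.7827 - 2.1727 = 8.6100 pm

Initial energy:
E = hc/λ = 1239.842 / 8.6100 = 144.0000 keV

(Intermediate values are shown rounded; full precision is carried through to the final answer.)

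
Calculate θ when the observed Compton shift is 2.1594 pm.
83.68°

From the Compton formula Δλ = λ_C(1 - cos θ), we can solve for θ:

cos θ = 1 - Δλ/λ_C

Given:
- Δλ = 2.1594 pm
- λ_C = h/(m_e·c) ≈ 2.42631024 pm

cos θ = 1 - 2.1594/2.42631024
cos θ = 1 - 0.889993
cos θ = 0.110007

θ = arccos(0.110007)
θ = 83.68°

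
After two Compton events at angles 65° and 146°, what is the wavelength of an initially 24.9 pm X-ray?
30.7387 pm

Apply Compton shift twice:

First scattering at θ₁ = 65°:
Δλ₁ = λ_C(1 - cos(65°))
Δλ₁ = 2.4263 × 0.5774
Δλ₁ = 1.4009 pm

After first scattering:
λ₁ = 24.9 + 1.4009 = 26.3009 pm

Second scattering at θ₂ = 146°:
Δλ₂ = λ_C(1 - cos(146°))
Δλ₂ = 2.4263 × 1.8290
Δλ₂ = 4.4378 pm

Final wavelength:
λ₂ = 26.3009 + 4.4378 = 30.7387 pm

Total shift: Δλ_total = 1.4009 + 4.4378 = 5.8387 pm

(Intermediate values are shown rounded; full precision is carried through to the final answer.)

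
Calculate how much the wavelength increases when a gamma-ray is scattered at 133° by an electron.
4.0810 pm

Using the Compton scattering formula:
Δλ = λ_C(1 - cos θ)

where λ_C = h/(m_e·c) ≈ 2.4263 pm is the Compton wavelength of an electron.

For θ = 133°:
cos(133°) = -0.6820
1 - cos(133°) = 1.6820

Δλ = 2.4263 × 1.6820
Δλ = 4.0810 pm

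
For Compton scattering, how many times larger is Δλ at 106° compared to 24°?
106° produces the larger shift by a factor of 14.755

Calculate both shifts using Δλ = λ_C(1 - cos θ):

For θ₁ = 24°:
Δλ₁ = 2.4263 × (1 - cos(24°))
Δλ₁ = 2.4263 × 0.0865
Δλ₁ = 0.2098 pm

For θ₂ = 106°:
Δλ₂ = 2.4263 × (1 - cos(106°))
Δλ₂ = 2.4263 × 1.2756
Δλ₂ = 3.0951 pm

The 106° angle produces the larger shift.
Ratio: 3.0951/0.2098 = 14.755

(Intermediate values are shown rounded; full precision is carried through to the final answer.)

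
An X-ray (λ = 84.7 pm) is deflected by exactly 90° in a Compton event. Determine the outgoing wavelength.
87.1263 pm

Using the Compton formula: λ' = λ + λ_C(1 − cos θ)

For θ = 90°, cos θ = 0 (exact) = 0.0000, so:
1 − cos 90° = 1 − (0) = 1.0000

Δλ = λ_C × 1.0000 = 2.4263 × 1.0000 = 2.4263 pm

λ' = 84.7 + 2.4263 = 87.1263 pm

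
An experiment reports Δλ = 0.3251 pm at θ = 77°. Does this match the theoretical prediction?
No, inconsistent

Calculate the expected shift for θ = 77°:

Δλ_expected = λ_C(1 - cos(77°))
Δλ_expected = 2.4263 × (1 - cos(77°))
Δλ_expected = 2.4263 × 0.7750
Δλ_expected = 1.8805 pm

Given shift: 0.3251 pm
Expected shift: 1.8805 pm
Difference: 1.5554 pm

The values do not match. The given shift corresponds to θ ≈ 30.0°, not 77°.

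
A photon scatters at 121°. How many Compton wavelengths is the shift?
1.5150 λ_C

The Compton shift formula is:
Δλ = λ_C(1 - cos θ)

Dividing both sides by λ_C:
Δλ/λ_C = 1 - cos θ

For θ = 121°:
Δλ/λ_C = 1 - cos(121°)
Δλ/λ_C = 1 - -0.5150
Δλ/λ_C = 1.5150

This means the shift is 1.5150 × λ_C = 3.6760 pm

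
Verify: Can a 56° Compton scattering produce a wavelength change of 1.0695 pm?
Yes, consistent

Calculate the expected shift for θ = 56°:

Δλ_expected = λ_C(1 - cos(56°))
Δλ_expected = 2.4263 × (1 - cos(56°))
Δλ_expected = 2.4263 × 0.4408
Δλ_expected = 1.0695 pm

Given shift: 1.0695 pm
Expected shift: 1.0695 pm
Difference: 0.0000 pm

The values match. This is consistent with Compton scattering at the stated angle.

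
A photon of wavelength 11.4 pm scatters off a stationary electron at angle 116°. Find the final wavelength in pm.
14.8899 pm

Using the Compton scattering formula:
λ' = λ + Δλ = λ + λ_C(1 - cos θ)

Given:
- Initial wavelength λ = 11.4 pm
- Scattering angle θ = 116°
- Compton wavelength λ_C ≈ 2.4263 pm

Calculate the shift:
Δλ = 2.4263 × (1 - cos(116°))
Δλ = 2.4263 × 1.4384
Δλ = 3.4899 pm

Final wavelength:
λ' = 11.4 + 3.4899 = 14.8899 pm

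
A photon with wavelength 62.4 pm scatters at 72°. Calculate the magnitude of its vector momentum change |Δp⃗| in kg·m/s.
1.2322e-23 kg·m/s

Photon momentum magnitude is p = h/λ.

Initial momentum:
p₀ = h/λ = 6.6261e-34/6.2400e-11 = 1.0619e-23 kg·m/s

After scattering:
λ' = λ + Δλ = 62.4 + 1.6765 = 64.0765 pm
p' = h/λ' = 6.6261e-34/6.4077e-11 = 1.0341e-23 kg·m/s

Momentum is a vector; the scattered photon's direction makes angle θ = 72° with the incident direction. The magnitude of the vector change Δp⃗ = p⃗₀ − p⃗' is found from the law of cosines:
|Δp⃗|² = p₀² + p'² − 2p₀p'cos θ
|Δp⃗|² = (1.0619e-23)² + (1.0341e-23)² − 2·1.0619e-23·1.0341e-23·cos(72°)
|Δp⃗| = 1.2322e-23 kg·m/s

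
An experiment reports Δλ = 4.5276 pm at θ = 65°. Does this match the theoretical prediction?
No, inconsistent

Calculate the expected shift for θ = 65°:

Δλ_expected = λ_C(1 - cos(65°))
Δλ_expected = 2.4263 × (1 - cos(65°))
Δλ_expected = 2.4263 × 0.5774
Δλ_expected = 1.4009 pm

Given shift: 4.5276 pm
Expected shift: 1.4009 pm
Difference: 3.1266 pm

The values do not match. The given shift corresponds to θ ≈ 150.0°, not 65°.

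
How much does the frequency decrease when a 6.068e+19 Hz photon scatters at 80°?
1.752e+19 Hz (decrease)

Convert frequency to wavelength (c = 299792458 m/s):
λ₀ = c/f₀ = 299792458/6.068e+19 = 4.9405481e-12 m = 4.9405 pm

Calculate Compton shift:
Δλ = λ_C(1 - cos(80°)) = 2.0050 pm

Final wavelength:
λ' = λ₀ + Δλ = 4.9405 + 2.0050 = 6.9455 pm

Final frequency:
f' = c/λ' = 299792458/6.9455340e-12 = 4.3163342e+19 Hz

Frequency shift (decrease):
Δf = f₀ - f' = 6.068e+19 - 4.3163342e+19 = 1.752e+19 Hz

(Intermediate values are shown rounded; full precision is carried through to the final answer.)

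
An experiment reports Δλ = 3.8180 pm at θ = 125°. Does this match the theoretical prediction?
Yes, consistent

Calculate the expected shift for θ = 125°:

Δλ_expected = λ_C(1 - cos(125°))
Δλ_expected = 2.4263 × (1 - cos(125°))
Δλ_expected = 2.4263 × 1.5736
Δλ_expected = 3.8180 pm

Given shift: 3.8180 pm
Expected shift: 3.8180 pm
Difference: 0.0000 pm

The values match. This is consistent with Compton scattering at the stated angle.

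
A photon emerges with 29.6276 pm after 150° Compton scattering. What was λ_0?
25.1000 pm

From λ' = λ + Δλ, we have λ = λ' - Δλ

First calculate the Compton shift:
Δλ = λ_C(1 - cos θ)
Δλ = 2.4263 × (1 - cos(150°))
Δλ = 2.4263 × 1.8660
Δλ = 4.5276 pm

Initial wavelength:
λ = λ' - Δλ
λ = 29.6276 - 4.5276
λ = 25.1000 pm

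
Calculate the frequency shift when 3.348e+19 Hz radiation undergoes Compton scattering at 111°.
9.008e+18 Hz (decrease)

Convert frequency to wavelength (c = 299792458 m/s):
λ₀ = c/f₀ = 299792458/3.348e+19 = 8.9543745e-12 m = 8.9544 pm

Calculate Compton shift:
Δλ = λ_C(1 - cos(111°)) = 3.2958 pm

Final wavelength:
λ' = λ₀ + Δλ = 8.9544 + 3.2958 = 12.2502 pm

Final frequency:
f' = c/λ' = 299792458/1.2250197e-11 = 2.4472461e+19 Hz

Frequency shift (decrease):
Δf = f₀ - f' = 3.348e+19 - 2.4472461e+19 = 9.008e+18 Hz

(Intermediate values are shown rounded; full precision is carried through to the final answer.)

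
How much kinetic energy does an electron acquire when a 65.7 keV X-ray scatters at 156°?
12.9724 keV

By energy conservation: K_e = E_initial - E_final

First find the scattered photon energy:
Initial wavelength: λ = hc/E = 18.8713 pm
Compton shift: Δλ = λ_C(1 - cos(156°)) = 4.6429 pm
Final wavelength: λ' = 18.8713 + 4.6429 = 23.5141 pm
Final photon energy: E' = hc/λ' = 52.7276 keV

Electron kinetic energy:
K_e = E - E' = 65.7000 - 52.7276 = 12.9724 keV

(Intermediate values are shown rounded; full precision is carried through to the final answer.)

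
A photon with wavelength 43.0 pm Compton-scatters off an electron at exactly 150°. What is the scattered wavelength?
47.5276 pm

Using the Compton formula: λ' = λ + λ_C(1 − cos θ)

For θ = 150°, cos θ = -√3/2 (exact) ≈ -0.8660, so:
1 − cos 150° = 1 − (-√3/2) ≈ 1.8660

Δλ = λ_C × 1.8660 = 2.4263 × 1.8660 = 4.5276 pm

λ' = 43.0 + 4.5276 = 47.5276 pm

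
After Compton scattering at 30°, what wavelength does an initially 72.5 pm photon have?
72.8251 pm

Using the Compton formula: λ' = λ + λ_C(1 − cos θ)

For θ = 30°, cos θ = √3/2 (exact) ≈ 0.8660, so:
1 − cos 30° = 1 − (√3/2) ≈ 0.1340

Δλ = λ_C × 0.1340 = 2.4263 × 0.1340 = 0.3251 pm

λ' = 72.5 + 0.3251 = 72.8251 pm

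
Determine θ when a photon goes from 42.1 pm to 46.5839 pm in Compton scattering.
148.00°

First find the wavelength shift:
Δλ = λ' - λ = 46.5839 - 42.1 = 4.4839 pm

Using Δλ = λ_C(1 - cos θ), with λ_C = h/(m_e·c) ≈ 2.42631024 pm:
cos θ = 1 - Δλ/λ_C
cos θ = 1 - 4.4839/2.42631024
cos θ = -0.848032

θ = arccos(-0.848032)
θ = 148.00°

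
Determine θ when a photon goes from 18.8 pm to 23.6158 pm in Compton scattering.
170.01°

First find the wavelength shift:
Δλ = λ' - λ = 23.6158 - 18.8 = 4.8158 pm

Using Δλ = λ_C(1 - cos θ), with λ_C = h/(m_e·c) ≈ 2.42631024 pm:
cos θ = 1 - Δλ/λ_C
cos θ = 1 - 4.8158/2.42631024
cos θ = -0.984825

θ = arccos(-0.984825)
θ = 170.01°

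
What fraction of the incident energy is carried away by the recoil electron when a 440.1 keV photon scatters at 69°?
0.3559 (or 35.59%)

Calculate initial and final photon energies:

Initial: E₀ = 440.1 keV → λ₀ = 2.8172 pm
Compton shift: Δλ = 1.5568 pm
Final wavelength: λ' = 4.3740 pm
Final energy: E' = 283.4585 keV

Fractional energy loss:
(E₀ - E')/E₀ = (440.1000 - 283.4585)/440.1000
= 156.6415/440.1000
= 0.3559
= 35.59%

(Intermediate values are shown rounded; full precision is carried through to the final answer.)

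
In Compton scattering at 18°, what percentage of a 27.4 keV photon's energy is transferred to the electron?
0.0026 (or 0.26%)

Calculate initial and final photon energies:

Initial: E₀ = 27.4 keV → λ₀ = 45.2497 pm
Compton shift: Δλ = 0.1188 pm
Final wavelength: λ' = 45.3685 pm
Final energy: E' = 27.3283 keV

Fractional energy loss:
(E₀ - E')/E₀ = (27.4000 - 27.3283)/27.4000
= 0.0717/27.4000
= 0.0026
= 0.26%

(Intermediate values are shown rounded; full precision is carried through to the final answer.)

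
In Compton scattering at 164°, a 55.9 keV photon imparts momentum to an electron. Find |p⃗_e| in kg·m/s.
5.3947e-23 kg·m/s

The electron is initially at rest, so by conservation of momentum:
p⃗_e = p⃗₀ − p⃗'  (incident photon momentum minus scattered photon momentum)

Photon momentum magnitudes (p = h/λ = E/c):
λ₀ = hc/E₀ = 22.1796 pm → p₀ = h/λ₀ = 2.9875e-23 kg·m/s
Δλ = λ_C(1 − cos 164°) = 4.7586 pm
λ' = 26.9383 pm → p' = h/λ' = 2.4597e-23 kg·m/s

The scattered photon makes angle θ = 164° with the incident direction, so by the law of cosines:
|p⃗_e|² = p₀² + p'² − 2p₀p'cos θ
|p⃗_e|² = (2.9875e-23)² + (2.4597e-23)² − 2·2.9875e-23·2.4597e-23·cos(164°)
|p⃗_e| = 5.3947e-23 kg·m/s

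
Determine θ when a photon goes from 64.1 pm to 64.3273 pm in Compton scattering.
25.00°

First find the wavelength shift:
Δλ = λ' - λ = 64.3273 - 64.1 = 0.2273 pm

Using Δλ = λ_C(1 - cos θ), with λ_C = h/(m_e·c) ≈ 2.42631024 pm:
cos θ = 1 - Δλ/λ_C
cos θ = 1 - 0.2273/2.42631024
cos θ = 0.906319

θ = arccos(0.906319)
θ = 25.00°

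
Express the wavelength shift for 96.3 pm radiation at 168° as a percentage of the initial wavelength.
4.9840%

Calculate the Compton shift:
Δλ = λ_C(1 - cos(168°))
Δλ = 2.4263 × (1 - cos(168°))
Δλ = 2.4263 × 1.9781
Δλ = 4.7996 pm

Percentage change:
(Δλ/λ₀) × 100 = (4.7996/96.3) × 100
= 4.9840%

(Intermediate values are shown rounded; full precision is carried through to the final answer.)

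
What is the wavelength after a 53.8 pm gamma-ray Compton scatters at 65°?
55.2009 pm

Using the Compton scattering formula:
λ' = λ + Δλ = λ + λ_C(1 - cos θ)

Given:
- Initial wavelength λ = 53.8 pm
- Scattering angle θ = 65°
- Compton wavelength λ_C ≈ 2.4263 pm

Calculate the shift:
Δλ = 2.4263 × (1 - cos(65°))
Δλ = 2.4263 × 0.5774
Δλ = 1.4009 pm

Final wavelength:
λ' = 53.8 + 1.4009 = 55.2009 pm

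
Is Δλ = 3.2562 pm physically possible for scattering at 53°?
No, inconsistent

Calculate the expected shift for θ = 53°:

Δλ_expected = λ_C(1 - cos(53°))
Δλ_expected = 2.4263 × (1 - cos(53°))
Δλ_expected = 2.4263 × 0.3982
Δλ_expected = 0.9661 pm

Given shift: 3.2562 pm
Expected shift: 0.9661 pm
Difference: 2.2900 pm

The values do not match. The given shift corresponds to θ ≈ 110.0°, not 53°.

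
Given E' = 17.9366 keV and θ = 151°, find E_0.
19.2000 keV

Convert final energy to wavelength (hc ≈ 1239.842 keV·pm):
λ' = hc/E' = 1239.842 / 17.9366 = 69.1236 pm

Calculate the Compton shift:
Δλ = λ_C(1 - cos(151°))
Δλ = 2.4263 × (1 - cos(151°))
Δλ = 4.5484 pm

Initial wavelength:
λ = λ' - Δλ = 69.1236 - 4.5484 = 64.5752 pm

Initial energy:
E = hc/λ = 1239.842 / 64.5752 = 19.2000 keV

(Intermediate values are shown rounded; full precision is carried through to the final answer.)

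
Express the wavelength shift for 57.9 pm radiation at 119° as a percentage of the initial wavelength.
6.2221%

Calculate the Compton shift:
Δλ = λ_C(1 - cos(119°))
Δλ = 2.4263 × (1 - cos(119°))
Δλ = 2.4263 × 1.4848
Δλ = 3.6026 pm

Percentage change:
(Δλ/λ₀) × 100 = (3.6026/57.9) × 100
= 6.2221%

(Intermediate values are shown rounded; full precision is carried through to the final answer.)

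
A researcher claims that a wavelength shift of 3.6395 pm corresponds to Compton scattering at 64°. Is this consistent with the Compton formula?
No, inconsistent

Calculate the expected shift for θ = 64°:

Δλ_expected = λ_C(1 - cos(64°))
Δλ_expected = 2.4263 × (1 - cos(64°))
Δλ_expected = 2.4263 × 0.5616
Δλ_expected = 1.3627 pm

Given shift: 3.6395 pm
Expected shift: 1.3627 pm
Difference: 2.2768 pm

The values do not match. The given shift corresponds to θ ≈ 120.0°, not 64°.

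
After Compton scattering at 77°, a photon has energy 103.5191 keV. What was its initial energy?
122.8000 keV

Convert final energy to wavelength (hc ≈ 1239.842 keV·pm):
λ' = hc/E' = 1239.842 / 103.5191 = 11.9769 pm

Calculate the Compton shift:
Δλ = λ_C(1 - cos(77°))
Δλ = 2.4263 × (1 - cos(77°))
Δλ = 1.8805 pm

Initial wavelength:
λ = λ' - Δλ = 11.9769 - 1.8805 = 10.0964 pm

Initial energy:
E = hc/λ = 1239.842 / 10.0964 = 122.8000 keV

(Intermediate values are shown rounded; full precision is carried through to the final answer.)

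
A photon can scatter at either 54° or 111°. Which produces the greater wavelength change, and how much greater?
111° produces the larger shift by a factor of 3.295

Calculate both shifts using Δλ = λ_C(1 - cos θ):

For θ₁ = 54°:
Δλ₁ = 2.4263 × (1 - cos(54°))
Δλ₁ = 2.4263 × 0.4122
Δλ₁ = 1.0002 pm

For θ₂ = 111°:
Δλ₂ = 2.4263 × (1 - cos(111°))
Δλ₂ = 2.4263 × 1.3584
Δλ₂ = 3.2958 pm

The 111° angle produces the larger shift.
Ratio: 3.2958/1.0002 = 3.295

(Intermediate values are shown rounded; full precision is carried through to the final answer.)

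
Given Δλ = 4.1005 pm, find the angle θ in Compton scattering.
133.63°

From the Compton formula Δλ = λ_C(1 - cos θ), we can solve for θ:

cos θ = 1 - Δλ/λ_C

Given:
- Δλ = 4.1005 pm
- λ_C = h/(m_e·c) ≈ 2.42631024 pm

cos θ = 1 - 4.1005/2.42631024
cos θ = 1 - 1.690015
cos θ = -0.690015

θ = arccos(-0.690015)
θ = 133.63°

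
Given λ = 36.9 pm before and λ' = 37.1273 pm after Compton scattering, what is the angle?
25.00°

First find the wavelength shift:
Δλ = λ' - λ = 37.1273 - 36.9 = 0.2273 pm

Using Δλ = λ_C(1 - cos θ), with λ_C = h/(m_e·c) ≈ 2.42631024 pm:
cos θ = 1 - Δλ/λ_C
cos θ = 1 - 0.2273/2.42631024
cos θ = 0.906319

θ = arccos(0.906319)
θ = 25.00°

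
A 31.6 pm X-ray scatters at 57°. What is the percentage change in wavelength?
3.4964%

Calculate the Compton shift:
Δλ = λ_C(1 - cos(57°))
Δλ = 2.4263 × (1 - cos(57°))
Δλ = 2.4263 × 0.4554
Δλ = 1.1048 pm

Percentage change:
(Δλ/λ₀) × 100 = (1.1048/31.6) × 100
= 3.4964%

(Intermediate values are shown rounded; full precision is carried through to the final answer.)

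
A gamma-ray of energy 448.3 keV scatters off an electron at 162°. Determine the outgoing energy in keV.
165.3228 keV

First convert energy to wavelength:
λ = hc/E, with hc ≈ 1239.842 keV·pm (i.e. 1239.842 eV·nm)

For E = 448.3 keV = 448300 eV:
λ = 1239.842 keV·pm / 448.3 keV
λ = 2.7657 pm

Calculate the Compton shift:
Δλ = λ_C(1 - cos(162°)) = 2.4263 × 1.9511
Δλ = 4.7339 pm

Final wavelength:
λ' = 2.7657 + 4.7339 = 7.4995 pm

Final energy:
E' = hc/λ' = 1239.842 / 7.4995 = 165.3228 keV

(Intermediate values are shown rounded; full precision is carried through to the final answer.)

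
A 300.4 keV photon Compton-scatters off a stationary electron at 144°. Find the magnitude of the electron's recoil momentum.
2.2812e-22 kg·m/s

The electron is initially at rest, so by conservation of momentum:
p⃗_e = p⃗₀ − p⃗'  (incident photon momentum minus scattered photon momentum)

Photon momentum magnitudes (p = h/λ = E/c):
λ₀ = hc/E₀ = 4.1273 pm → p₀ = h/λ₀ = 1.6054e-22 kg·m/s
Δλ = λ_C(1 − cos 144°) = 4.3892 pm
λ' = 8.5165 pm → p' = h/λ' = 7.7802e-23 kg·m/s

The scattered photon makes angle θ = 144° with the incident direction, so by the law of cosines:
|p⃗_e|² = p₀² + p'² − 2p₀p'cos θ
|p⃗_e|² = (1.6054e-22)² + (7.7802e-23)² − 2·1.6054e-22·7.7802e-23·cos(144°)
|p⃗_e| = 2.2812e-22 kg·m/s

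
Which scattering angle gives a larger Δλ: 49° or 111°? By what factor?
111° produces the larger shift by a factor of 3.949

Calculate both shifts using Δλ = λ_C(1 - cos θ):

For θ₁ = 49°:
Δλ₁ = 2.4263 × (1 - cos(49°))
Δλ₁ = 2.4263 × 0.3439
Δλ₁ = 0.8345 pm

For θ₂ = 111°:
Δλ₂ = 2.4263 × (1 - cos(111°))
Δλ₂ = 2.4263 × 1.3584
Δλ₂ = 3.2958 pm

The 111° angle produces the larger shift.
Ratio: 3.2958/0.8345 = 3.949

(Intermediate values are shown rounded; full precision is carried through to the final answer.)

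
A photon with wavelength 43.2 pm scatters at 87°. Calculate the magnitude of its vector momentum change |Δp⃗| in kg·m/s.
2.0590e-23 kg·m/s

Photon momentum magnitude is p = h/λ.

Initial momentum:
p₀ = h/λ = 6.6261e-34/4.3200e-11 = 1.5338e-23 kg·m/s

After scattering:
λ' = λ + Δλ = 43.2 + 2.2993 = 45.4993 pm
p' = h/λ' = 6.6261e-34/4.5499e-11 = 1.4563e-23 kg·m/s

Momentum is a vector; the scattered photon's direction makes angle θ = 87° with the incident direction. The magnitude of the vector change Δp⃗ = p⃗₀ − p⃗' is found from the law of cosines:
|Δp⃗|² = p₀² + p'² − 2p₀p'cos θ
|Δp⃗|² = (1.5338e-23)² + (1.4563e-23)² − 2·1.5338e-23·1.4563e-23·cos(87°)
|Δp⃗| = 2.0590e-23 kg·m/s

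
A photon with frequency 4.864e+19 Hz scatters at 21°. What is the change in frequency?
1.239e+18 Hz (decrease)

Convert frequency to wavelength (c = 299792458 m/s):
λ₀ = c/f₀ = 299792458/4.864e+19 = 6.1634963e-12 m = 6.1635 pm

Calculate Compton shift:
Δλ = λ_C(1 - cos(21°)) = 0.1612 pm

Final wavelength:
λ' = λ₀ + Δλ = 6.1635 + 0.1612 = 6.3247 pm

Final frequency:
f' = c/λ' = 299792458/6.3246507e-12 = 4.7400634e+19 Hz

Frequency shift (decrease):
Δf = f₀ - f' = 4.864e+19 - 4.7400634e+19 = 1.239e+18 Hz

(Intermediate values are shown rounded; full precision is carried through to the final answer.)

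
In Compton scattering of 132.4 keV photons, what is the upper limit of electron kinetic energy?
45.1915 keV

Maximum energy transfer occurs at θ = 180° (backscattering).

Initial photon: E₀ = 132.4 keV → λ₀ = 9.3644 pm

Maximum Compton shift (at 180°):
Δλ_max = 2λ_C = 2 × 2.4263 = 4.8526 pm

Final wavelength:
λ' = 9.3644 + 4.8526 = 14.2170 pm

Minimum photon energy (maximum energy to electron):
E'_min = hc/λ' = 87.2085 keV

Maximum electron kinetic energy:
K_max = E₀ - E'_min = 132.4000 - 87.2085 = 45.1915 keV

(Intermediate values are shown rounded; full precision is carried through to the final answer.)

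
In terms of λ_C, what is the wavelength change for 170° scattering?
1.9848 λ_C

The Compton shift formula is:
Δλ = λ_C(1 - cos θ)

Dividing both sides by λ_C:
Δλ/λ_C = 1 - cos θ

For θ = 170°:
Δλ/λ_C = 1 - cos(170°)
Δλ/λ_C = 1 - -0.9848
Δλ/λ_C = 1.9848

This means the shift is 1.9848 × λ_C = 4.8158 pm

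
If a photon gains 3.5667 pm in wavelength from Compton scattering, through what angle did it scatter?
118.03°

From the Compton formula Δλ = λ_C(1 - cos θ), we can solve for θ:

cos θ = 1 - Δλ/λ_C

Given:
- Δλ = 3.5667 pm
- λ_C = h/(m_e·c) ≈ 2.42631024 pm

cos θ = 1 - 3.5667/2.42631024
cos θ = 1 - 1.470010
cos θ = -0.470010

θ = arccos(-0.470010)
θ = 118.03°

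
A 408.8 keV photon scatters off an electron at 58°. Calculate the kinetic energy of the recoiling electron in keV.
111.7211 keV

By energy conservation: K_e = E_initial - E_final

First find the scattered photon energy:
Initial wavelength: λ = hc/E = 3.0329 pm
Compton shift: Δλ = λ_C(1 - cos(58°)) = 1.1406 pm
Final wavelength: λ' = 3.0329 + 1.1406 = 4.1734 pm
Final photon energy: E' = hc/λ' = 297.0789 keV

Electron kinetic energy:
K_e = E - E' = 408.8000 - 297.0789 = 111.7211 keV

(Intermediate values are shown rounded; full precision is carried through to the final answer.)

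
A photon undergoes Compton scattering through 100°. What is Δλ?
2.8476 pm

Using the Compton scattering formula:
Δλ = λ_C(1 - cos θ)

where λ_C = h/(m_e·c) ≈ 2.4263 pm is the Compton wavelength of an electron.

For θ = 100°:
cos(100°) = -0.1736
1 - cos(100°) = 1.1736

Δλ = 2.4263 × 1.1736
Δλ = 2.8476 pm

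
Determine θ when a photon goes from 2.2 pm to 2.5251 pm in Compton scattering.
30.00°

First find the wavelength shift:
Δλ = λ' - λ = 2.5251 - 2.2 = 0.3251 pm

Using Δλ = λ_C(1 - cos θ), with λ_C = h/(m_e·c) ≈ 2.42631024 pm:
cos θ = 1 - Δλ/λ_C
cos θ = 1 - 0.3251/2.42631024
cos θ = 0.866011

θ = arccos(0.866011)
θ = 30.00°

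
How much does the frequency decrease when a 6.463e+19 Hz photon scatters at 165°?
3.277e+19 Hz (decrease)

Convert frequency to wavelength (c = 299792458 m/s):
λ₀ = c/f₀ = 299792458/6.463e+19 = 4.6385960e-12 m = 4.6386 pm

Calculate Compton shift:
Δλ = λ_C(1 - cos(165°)) = 4.7699 pm

Final wavelength:
λ' = λ₀ + Δλ = 4.6386 + 4.7699 = 9.4085 pm

Final frequency:
f' = c/λ' = 299792458/9.4085419e-12 = 3.1863859e+19 Hz

Frequency shift (decrease):
Δf = f₀ - f' = 6.463e+19 - 3.1863859e+19 = 3.277e+19 Hz

(Intermediate values are shown rounded; full precision is carried through to the final answer.)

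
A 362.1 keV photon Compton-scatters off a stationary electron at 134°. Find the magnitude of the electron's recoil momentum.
2.6234e-22 kg·m/s

The electron is initially at rest, so by conservation of momentum:
p⃗_e = p⃗₀ − p⃗'  (incident photon momentum minus scattered photon momentum)

Photon momentum magnitudes (p = h/λ = E/c):
λ₀ = hc/E₀ = 3.4240 pm → p₀ = h/λ₀ = 1.9352e-22 kg·m/s
Δλ = λ_C(1 − cos 134°) = 4.1118 pm
λ' = 7.5358 pm → p' = h/λ' = 8.7928e-23 kg·m/s

The scattered photon makes angle θ = 134° with the incident direction, so by the law of cosines:
|p⃗_e|² = p₀² + p'² − 2p₀p'cos θ
|p⃗_e|² = (1.9352e-22)² + (8.7928e-23)² − 2·1.9352e-22·8.7928e-23·cos(134°)
|p⃗_e| = 2.6234e-22 kg·m/s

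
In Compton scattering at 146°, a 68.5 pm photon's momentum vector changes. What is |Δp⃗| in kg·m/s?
1.7939e-23 kg·m/s

Photon momentum magnitude is p = h/λ.

Initial momentum:
p₀ = h/λ = 6.6261e-34/6.8500e-11 = 9.6731e-24 kg·m/s

After scattering:
λ' = λ + Δλ = 68.5 + 4.4378 = 72.9378 pm
p' = h/λ' = 6.6261e-34/7.2938e-11 = 9.0845e-24 kg·m/s

Momentum is a vector; the scattered photon's direction makes angle θ = 146° with the incident direction. The magnitude of the vector change Δp⃗ = p⃗₀ − p⃗' is found from the law of cosines:
|Δp⃗|² = p₀² + p'² − 2p₀p'cos θ
|Δp⃗|² = (9.6731e-24)² + (9.0845e-24)² − 2·9.6731e-24·9.0845e-24·cos(146°)
|Δp⃗| = 1.7939e-23 kg·m/s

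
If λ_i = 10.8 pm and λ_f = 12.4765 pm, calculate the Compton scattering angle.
72.00°

First find the wavelength shift:
Δλ = λ' - λ = 12.4765 - 10.8 = 1.6765 pm

Using Δλ = λ_C(1 - cos θ), with λ_C = h/(m_e·c) ≈ 2.42631024 pm:
cos θ = 1 - Δλ/λ_C
cos θ = 1 - 1.6765/2.42631024
cos θ = 0.309033

θ = arccos(0.309033)
θ = 72.00°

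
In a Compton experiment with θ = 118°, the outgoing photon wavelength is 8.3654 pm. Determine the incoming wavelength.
4.8000 pm

From λ' = λ + Δλ, we have λ = λ' - Δλ

First calculate the Compton shift:
Δλ = λ_C(1 - cos θ)
Δλ = 2.4263 × (1 - cos(118°))
Δλ = 2.4263 × 1.4695
Δλ = 3.5654 pm

Initial wavelength:
λ = λ' - Δλ
λ = 8.3654 - 3.5654
λ = 4.8000 pm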